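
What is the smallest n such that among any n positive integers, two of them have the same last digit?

11

There are 10 possible last digits acting as pigeonholes.
With 10 positive integers we could place one in each, avoiding any repeat.
One more forces some class to hold 2, so 10 + 1 = 11.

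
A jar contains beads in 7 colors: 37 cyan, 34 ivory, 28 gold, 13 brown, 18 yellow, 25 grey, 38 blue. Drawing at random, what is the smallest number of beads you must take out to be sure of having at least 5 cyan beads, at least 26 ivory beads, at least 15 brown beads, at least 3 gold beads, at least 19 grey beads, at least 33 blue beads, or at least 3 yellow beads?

97

The worst case stops just short of every target: 4 cyan, 25 ivory, 2 gold, all 13 brown, 2 yellow, 18 grey, 32 blue — 4 + 25 + 2 + 13 + 2 + 18 + 32 = 96 beads.
One more bead must push some color to its target, so 96 + 1 = 97.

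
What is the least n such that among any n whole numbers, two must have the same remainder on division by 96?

Two integers differ by a multiple of 96 exactly when they share a remainder mod 96.
There are 96 residue classes mod 96, so 96 integers can all lie in distinct classes.
One more integer must repeat a residue, giving a difference divisible by 96. So n = 96 + 1 = 97.

97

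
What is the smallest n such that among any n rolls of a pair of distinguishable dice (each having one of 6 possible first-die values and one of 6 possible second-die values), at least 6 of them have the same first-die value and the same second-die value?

181

There are 6 × 6 = 36 (first-die value, second-die value) combinations acting as pigeonholes.
With 36 × 5 = 180 rolls of a pair of distinguishable dice we could place exactly 5 in each, with no (first-die value, second-die value) pair reaching 6.
One more forces some (first-die value, second-die value) pair to hold 6, so 180 + 1 = 181.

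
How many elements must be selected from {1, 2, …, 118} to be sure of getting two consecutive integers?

60

Partition {1, …, 118} into 59 pairs: {1,2}, {3,4}, …, {117,118}.
Choosing 59 integers — say the 59 even numbers 2, 4, …, 118 — takes one from each pair and avoids the property.
Choosing 60 forces two into the same pair by pigeonhole, and those are consecutive. So 60.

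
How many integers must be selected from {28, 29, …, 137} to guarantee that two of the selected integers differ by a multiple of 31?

Group the integers by remainder mod 31; there are 31 residue classes, each nonempty in this range.
Choosing one from each class (31 integers) avoids any shared remainder.
One more choice must repeat a class, so two differ by a multiple of 31. Hence 31 + 1 = 32.

32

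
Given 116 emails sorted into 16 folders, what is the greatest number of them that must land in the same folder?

The 116 emails fall into 16 folders.
If each of the 16 folders held at most 7, the total would be at most 16 × 7 = 112 < 116, a contradiction.
So at least one holds ⌈116/16⌉ = 8.

8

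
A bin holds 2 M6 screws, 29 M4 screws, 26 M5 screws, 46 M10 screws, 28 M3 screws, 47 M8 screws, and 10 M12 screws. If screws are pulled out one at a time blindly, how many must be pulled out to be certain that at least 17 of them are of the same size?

93

Treat the 7 sizes as pigeonholes.
In the worst case we take at most 16 of each size, but all 2 M6 and all 10 M12 (fewer than 16), giving 2 + 16 + 16 + 16 + 16 + 16 + 10 = 92.
One more screw then forces some size to 17, so 92 + 1 = 93.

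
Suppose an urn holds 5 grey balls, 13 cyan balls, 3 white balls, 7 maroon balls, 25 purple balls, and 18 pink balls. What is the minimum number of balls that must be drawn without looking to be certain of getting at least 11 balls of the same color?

In the worst case we take at most 10 of each color, but all 5 grey, all 3 white, and all 7 maroon (fewer than 10), giving 5 + 10 + 3 + 7 + 10 + 10 = 45.
One more ball then forces some color to 11, so 45 + 1 = 46.

46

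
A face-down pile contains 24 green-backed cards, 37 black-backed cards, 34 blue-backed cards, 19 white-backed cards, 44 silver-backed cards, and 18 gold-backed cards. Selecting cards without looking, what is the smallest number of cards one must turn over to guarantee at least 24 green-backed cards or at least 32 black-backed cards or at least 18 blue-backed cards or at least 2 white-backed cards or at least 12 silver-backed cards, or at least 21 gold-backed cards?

The worst case stops just short of every target: 23 green-backed, 31 black-backed, 17 blue-backed, 1 white-backed, 11 silver-backed, all 18 gold-backed — 23 + 31 + 17 + 1 + 11 + 18 = 101 cards.
One more card must push some back color to its target, so 101 + 1 = 102.

102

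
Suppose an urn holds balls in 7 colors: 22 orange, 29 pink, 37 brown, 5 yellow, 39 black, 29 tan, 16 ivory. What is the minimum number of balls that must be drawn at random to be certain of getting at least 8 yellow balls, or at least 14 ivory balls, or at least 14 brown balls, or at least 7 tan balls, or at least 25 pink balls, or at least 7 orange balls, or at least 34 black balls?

101

The worst case stops just short of every target: 6 orange, 24 pink, 13 brown, all 5 yellow, 33 black, 6 tan, 13 ivory — 6 + 24 + 13 + 5 + 33 + 6 + 13 = 100 balls.
One more ball must push some color to its target, so 100 + 1 = 101.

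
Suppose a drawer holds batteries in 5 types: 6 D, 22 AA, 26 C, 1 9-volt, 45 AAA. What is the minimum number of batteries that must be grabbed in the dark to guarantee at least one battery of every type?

100

The hardest type to obtain is 9-volt: we could draw every other battery first — 100 − 1 = 99 batteries — without a single 9-volt one.
The next draw must be 9-volt, so 99 + 1 = 100.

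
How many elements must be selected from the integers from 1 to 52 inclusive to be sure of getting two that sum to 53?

Partition {1, …, 52} into 26 pairs: {1,52}, {2,51}, …, {26,27}.
Choosing 26 integers — say the integers 1 through 26 — takes one from each pair and avoids the property.
Choosing 27 forces two into the same pair by pigeonhole, and those sum to 53. So 27.

27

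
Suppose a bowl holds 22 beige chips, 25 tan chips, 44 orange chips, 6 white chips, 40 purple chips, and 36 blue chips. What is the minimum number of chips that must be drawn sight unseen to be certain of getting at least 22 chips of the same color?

112

Treat the 6 colors as pigeonholes.
In the worst case we take at most 21 of each color, but all 6 white (fewer than 21), giving 21 + 21 + 21 + 6 + 21 + 21 = 111.
One more chip then forces some color to 22, so 111 + 1 = 112.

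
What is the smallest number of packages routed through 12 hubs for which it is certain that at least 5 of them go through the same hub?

There are 12 hubs acting as pigeonholes.
With 12 × 4 = 48 packages we could place exactly 4 in each, with no class reaching 5.
One more forces some class to hold 5, so 48 + 1 = 49.

49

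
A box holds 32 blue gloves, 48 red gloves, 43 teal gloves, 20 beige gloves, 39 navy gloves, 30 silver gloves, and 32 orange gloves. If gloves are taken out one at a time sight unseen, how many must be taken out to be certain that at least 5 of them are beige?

229

The worst case draws every non-beige glove first: 32 + 48 + 43 + 39 + 30 + 32 = 224.
The next 5 draws are then forced to be beige, giving 224 + 5 = 229.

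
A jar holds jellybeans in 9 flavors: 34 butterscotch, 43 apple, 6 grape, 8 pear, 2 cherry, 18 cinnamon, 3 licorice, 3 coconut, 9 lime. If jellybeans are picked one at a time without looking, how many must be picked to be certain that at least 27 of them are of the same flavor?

102

Treat the 9 flavors as pigeonholes.
In the worst case we take at most 26 of each flavor, but all 6 grape, all 8 pear, all 2 cherry, all 18 cinnamon, all 3 licorice, all 3 coconut, and all 9 lime (fewer than 26), giving 26 + 26 + 6 + 8 + 2 + 18 + 3 + 3 + 9 = 101.
One more jellybean then forces some flavor to 27, so 101 + 1 = 102.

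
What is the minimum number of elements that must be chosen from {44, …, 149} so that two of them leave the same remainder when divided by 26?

Group the integers by remainder mod 26; there are 26 residue classes, each nonempty in this range.
Choosing one from each class (26 integers) avoids any shared remainder.
One more choice must repeat a class, so two differ by a multiple of 26. Hence 26 + 1 = 27.

27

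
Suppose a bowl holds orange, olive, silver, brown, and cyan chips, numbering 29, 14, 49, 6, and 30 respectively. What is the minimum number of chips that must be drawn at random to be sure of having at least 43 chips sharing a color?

Treat the 5 colors as pigeonholes.
In the worst case we take at most 42 of each color, but all 29 orange, all 14 olive, all 6 brown, and all 30 cyan (fewer than 42), giving 29 + 14 + 42 + 6 + 30 = 121.
One more chip then forces some color to 43, so 121 + 1 = 122.

122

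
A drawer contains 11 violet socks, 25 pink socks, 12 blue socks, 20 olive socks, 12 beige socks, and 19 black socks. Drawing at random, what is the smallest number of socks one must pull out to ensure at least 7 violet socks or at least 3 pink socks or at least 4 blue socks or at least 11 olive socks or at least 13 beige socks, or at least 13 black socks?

The worst case stops just short of every target: 6 violet, 2 pink, 3 blue, 10 olive, 12 beige, 12 black — 6 + 2 + 3 + 10 + 12 + 12 = 45 socks.
One more sock must push some color to its target, so 45 + 1 = 46.

46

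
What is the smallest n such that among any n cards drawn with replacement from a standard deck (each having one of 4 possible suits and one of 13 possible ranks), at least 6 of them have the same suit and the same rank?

261

There are 4 × 13 = 52 (suit, rank) combinations acting as pigeonholes.
With 52 × 5 = 260 cards drawn with replacement from a standard deck we could place exactly 5 in each, with no (suit, rank) pair reaching 6.
One more forces some (suit, rank) pair to hold 6, so 260 + 1 = 261.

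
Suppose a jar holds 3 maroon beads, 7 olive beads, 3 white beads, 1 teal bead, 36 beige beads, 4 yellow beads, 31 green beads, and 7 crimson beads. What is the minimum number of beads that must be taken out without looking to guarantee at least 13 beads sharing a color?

50

In the worst case we take at most 12 of each color, but all 3 maroon, all 7 olive, all 3 white, all 1 teal, all 4 yellow, and all 7 crimson (fewer than 12), giving 3 + 7 + 3 + 1 + 12 + 4 + 12 + 7 = 49.
One more bead then forces some color to 13, so 49 + 1 = 50.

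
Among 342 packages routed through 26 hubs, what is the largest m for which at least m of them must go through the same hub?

14

The 342 packages fall into 26 hubs.
If each of the 26 hubs held at most 13, the total would be at most 26 × 13 = 338 < 342, a contradiction.
So at least one holds ⌈342/26⌉ = 14.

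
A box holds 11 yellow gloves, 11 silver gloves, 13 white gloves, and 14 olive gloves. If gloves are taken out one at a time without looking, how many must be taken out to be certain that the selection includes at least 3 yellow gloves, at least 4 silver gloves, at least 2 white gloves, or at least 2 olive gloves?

The worst case stops just short of every target: 2 yellow, 3 silver, 1 white, 1 olive — 2 + 3 + 1 + 1 = 7 gloves.
One more glove must push some color to its target, so 7 + 1 = 8.

8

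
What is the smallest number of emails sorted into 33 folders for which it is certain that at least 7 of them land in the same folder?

There are 33 folders acting as pigeonholes.
With 33 × 6 = 198 emails we could place exactly 6 in each, with no class reaching 7.
One more forces some class to hold 7, so 198 + 1 = 199.

199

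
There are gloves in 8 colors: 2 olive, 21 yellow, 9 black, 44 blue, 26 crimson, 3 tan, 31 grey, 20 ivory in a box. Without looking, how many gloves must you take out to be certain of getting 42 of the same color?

In the worst case we take at most 41 of each color, but all 2 olive, all 21 yellow, all 9 black, all 26 crimson, all 3 tan, all 31 grey, and all 20 ivory (fewer than 41), giving 2 + 21 + 9 + 41 + 26 + 3 + 31 + 20 = 153.
One more glove then forces some color to 42, so 153 + 1 = 154.

154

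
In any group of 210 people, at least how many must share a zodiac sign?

The 210 people fall into 12 zodiac signs.
If each of the 12 zodiac signs held at most 17, the total would be at most 12 × 17 = 204 < 210, a contradiction.
So at least one holds ⌈210/12⌉ = 18.

18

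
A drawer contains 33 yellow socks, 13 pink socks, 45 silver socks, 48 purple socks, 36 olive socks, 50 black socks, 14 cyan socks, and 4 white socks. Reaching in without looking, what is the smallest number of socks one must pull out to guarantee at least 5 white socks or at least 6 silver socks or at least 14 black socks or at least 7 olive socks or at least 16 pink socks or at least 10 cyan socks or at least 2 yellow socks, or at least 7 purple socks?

58

The worst case stops just short of every target: 1 yellow, all 13 pink, 5 silver, 6 purple, 6 olive, 13 black, 9 cyan, 4 white — 1 + 13 + 5 + 6 + 6 + 13 + 9 + 4 = 57 socks.
One more sock must push some color to its target, so 57 + 1 = 58.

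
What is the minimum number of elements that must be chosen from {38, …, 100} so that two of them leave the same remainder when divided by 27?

28

Use the pigeonhole principle on residue classes: group the integers by remainder mod 27; there are 27 residue classes, each nonempty in this range.
Choosing one from each class (27 integers) avoids any shared remainder.
One more choice must repeat a class, so two differ by a multiple of 27. Hence 27 + 1 = 28.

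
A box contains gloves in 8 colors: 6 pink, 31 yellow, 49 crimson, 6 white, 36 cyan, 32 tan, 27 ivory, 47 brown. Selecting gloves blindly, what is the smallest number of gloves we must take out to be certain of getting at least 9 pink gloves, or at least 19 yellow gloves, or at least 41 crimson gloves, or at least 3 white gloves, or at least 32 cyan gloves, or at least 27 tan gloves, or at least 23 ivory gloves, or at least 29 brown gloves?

The worst case stops just short of every target: all 6 pink, 18 yellow, 40 crimson, 2 white, 31 cyan, 26 tan, 22 ivory, 28 brown — 6 + 18 + 40 + 2 + 31 + 26 + 22 + 28 = 173 gloves.
One more glove must push some color to its target, so 173 + 1 = 174.

174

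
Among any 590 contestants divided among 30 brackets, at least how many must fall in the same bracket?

20

The 590 contestants fall into 30 brackets.
If each of the 30 brackets held at most 19, the total would be at most 30 × 19 = 570 < 590, a contradiction.
So at least one holds ⌈590/30⌉ = 20.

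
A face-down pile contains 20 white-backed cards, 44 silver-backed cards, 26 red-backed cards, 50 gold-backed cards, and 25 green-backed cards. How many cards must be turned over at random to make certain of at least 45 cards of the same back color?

In the worst case we take at most 44 of each back color, but all 20 white-backed, all 26 red-backed, and all 25 green-backed (fewer than 44), giving 20 + 44 + 26 + 44 + 25 = 159.
One more card then forces some back color to 45, so 159 + 1 = 160.

160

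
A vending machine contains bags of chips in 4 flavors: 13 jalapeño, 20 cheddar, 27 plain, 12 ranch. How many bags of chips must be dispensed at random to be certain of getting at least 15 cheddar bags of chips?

67

The worst case draws every non-cheddar bag of chips first: 13 + 27 + 12 = 52.
The next 15 draws are then forced to be cheddar, giving 52 + 15 = 67.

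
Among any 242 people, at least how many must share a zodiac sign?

21

There are 12 zodiac signs, which serve as the pigeonholes.
If each of the 12 zodiac signs held at most 20, the total would be at most 12 × 20 = 240 < 242, a contradiction.
So at least one holds ⌈242/12⌉ = 21.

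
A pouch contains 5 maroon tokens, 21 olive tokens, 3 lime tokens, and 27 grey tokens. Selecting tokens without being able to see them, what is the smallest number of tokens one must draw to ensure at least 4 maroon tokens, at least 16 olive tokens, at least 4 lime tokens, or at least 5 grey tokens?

26

Each of the 4 colors has its own threshold; avoid all of them simultaneously.
The worst case stops just short of every target: 3 maroon, 15 olive, 3 lime, 4 grey — 3 + 15 + 3 + 4 = 25 tokens.
One more token must push some color to its target, so 25 + 1 = 26.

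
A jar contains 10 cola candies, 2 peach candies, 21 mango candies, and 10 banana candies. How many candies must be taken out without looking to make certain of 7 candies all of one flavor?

In the worst case we take at most 6 of each flavor, but all 2 peach (fewer than 6), giving 6 + 2 + 6 + 6 = 20.
One more candy then forces some flavor to 7, so 20 + 1 = 21.

21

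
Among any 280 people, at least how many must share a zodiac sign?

24

If each of the 12 zodiac signs held at most 23, the total would be at most 12 × 23 = 276 < 280, a contradiction.
So at least one holds ⌈280/12⌉ = 24.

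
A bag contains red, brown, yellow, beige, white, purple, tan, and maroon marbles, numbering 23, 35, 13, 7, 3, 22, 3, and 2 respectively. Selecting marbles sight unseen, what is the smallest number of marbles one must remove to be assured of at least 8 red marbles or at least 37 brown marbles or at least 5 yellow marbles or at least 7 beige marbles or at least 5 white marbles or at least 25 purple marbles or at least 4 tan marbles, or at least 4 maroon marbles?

The worst case stops just short of every target: 7 red, all 35 brown, 4 yellow, 6 beige, all 3 white, all 22 purple, 3 tan, all 2 maroon — 7 + 35 + 4 + 6 + 3 + 22 + 3 + 2 = 82 marbles.
One more marble must push some color to its target, so 82 + 1 = 83.

83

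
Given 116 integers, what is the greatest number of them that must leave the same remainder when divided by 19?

The 116 integers fall into 19 residue classes modulo 19.
If each of the 19 residue classes modulo 19 held at most 6, the total would be at most 19 × 6 = 114 < 116, a contradiction.
So at least one holds ⌈116/19⌉ = 7.

7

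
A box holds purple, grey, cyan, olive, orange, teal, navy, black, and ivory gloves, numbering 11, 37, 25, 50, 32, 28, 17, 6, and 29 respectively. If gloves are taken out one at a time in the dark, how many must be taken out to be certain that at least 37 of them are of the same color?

221

In the worst case we take at most 36 of each color, but all 11 purple, all 25 cyan, all 32 orange, all 28 teal, all 17 navy, all 6 black, and all 29 ivory (fewer than 36), giving 11 + 36 + 25 + 36 + 32 + 28 + 17 + 6 + 29 = 220.
One more glove then forces some color to 37, so 220 + 1 = 221.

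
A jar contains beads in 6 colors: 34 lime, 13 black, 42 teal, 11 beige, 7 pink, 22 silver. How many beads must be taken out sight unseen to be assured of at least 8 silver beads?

115

The worst case draws every non-silver bead first: 34 + 13 + 42 + 11 + 7 = 107.
The next 8 draws are then forced to be silver, giving 107 + 8 = 115.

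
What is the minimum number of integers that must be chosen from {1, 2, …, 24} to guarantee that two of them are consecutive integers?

13

Partition {1, …, 24} into 12 pairs: {1,2}, {3,4}, …, {23,24}.
Choosing 12 integers — say the 12 even numbers 2, 4, …, 24 — takes one from each pair and avoids the property.
Choosing 13 forces two into the same pair by pigeonhole, and those are consecutive. So 13.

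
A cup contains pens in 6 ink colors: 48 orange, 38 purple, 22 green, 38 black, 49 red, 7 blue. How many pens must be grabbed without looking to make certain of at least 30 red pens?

The worst case draws every non-red pen first: 48 + 38 + 22 + 38 + 7 = 153.
The next 30 draws are then forced to be red, giving 153 + 30 = 183.

183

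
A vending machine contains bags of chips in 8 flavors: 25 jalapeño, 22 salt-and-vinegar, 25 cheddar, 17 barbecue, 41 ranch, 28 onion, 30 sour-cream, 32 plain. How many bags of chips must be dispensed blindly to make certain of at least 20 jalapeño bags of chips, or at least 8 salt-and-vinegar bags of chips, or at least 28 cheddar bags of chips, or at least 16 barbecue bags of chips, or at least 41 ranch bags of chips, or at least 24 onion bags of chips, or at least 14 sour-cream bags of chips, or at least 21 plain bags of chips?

163

The worst case stops just short of every target: 19 jalapeño, 7 salt-and-vinegar, all 25 cheddar, 15 barbecue, 40 ranch, 23 onion, 13 sour-cream, 20 plain — 19 + 7 + 25 + 15 + 40 + 23 + 13 + 20 = 162 bags of chips.
One more bag of chips must push some flavor to its target, so 162 + 1 = 163.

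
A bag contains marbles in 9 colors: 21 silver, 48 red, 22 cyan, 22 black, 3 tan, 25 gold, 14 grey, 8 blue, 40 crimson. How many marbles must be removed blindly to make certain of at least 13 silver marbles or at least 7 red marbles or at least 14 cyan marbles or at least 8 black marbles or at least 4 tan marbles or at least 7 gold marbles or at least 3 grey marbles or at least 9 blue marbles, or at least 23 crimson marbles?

The worst case stops just short of every target: 12 silver, 6 red, 13 cyan, 7 black, 3 tan, 6 gold, 2 grey, 8 blue, 22 crimson — 12 + 6 + 13 + 7 + 3 + 6 + 2 + 8 + 22 = 79 marbles.
One more marble must push some color to its target, so 79 + 1 = 80.

80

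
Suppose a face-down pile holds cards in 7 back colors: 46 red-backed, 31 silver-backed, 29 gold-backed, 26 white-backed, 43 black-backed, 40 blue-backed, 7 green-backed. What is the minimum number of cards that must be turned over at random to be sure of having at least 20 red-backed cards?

196

The worst case draws every non-red-backed card first: 31 + 29 + 26 + 43 + 40 + 7 = 176.
The next 20 draws are then forced to be red-backed, giving 176 + 20 = 196.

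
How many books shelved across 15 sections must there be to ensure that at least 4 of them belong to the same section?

46

There are 15 sections acting as pigeonholes.
With 15 × 3 = 45 books we could place exactly 3 in each, with no class reaching 4.
One more forces some class to hold 4, so 45 + 1 = 46.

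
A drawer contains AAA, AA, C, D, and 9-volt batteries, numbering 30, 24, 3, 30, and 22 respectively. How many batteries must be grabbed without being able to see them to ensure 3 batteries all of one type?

11

Treat the 5 types as pigeonholes.
The worst case takes 2 batteries of each type without reaching 3 of any: 5 × 2 = 10.
The next battery must bring some type to 3, so 10 + 1 = 11.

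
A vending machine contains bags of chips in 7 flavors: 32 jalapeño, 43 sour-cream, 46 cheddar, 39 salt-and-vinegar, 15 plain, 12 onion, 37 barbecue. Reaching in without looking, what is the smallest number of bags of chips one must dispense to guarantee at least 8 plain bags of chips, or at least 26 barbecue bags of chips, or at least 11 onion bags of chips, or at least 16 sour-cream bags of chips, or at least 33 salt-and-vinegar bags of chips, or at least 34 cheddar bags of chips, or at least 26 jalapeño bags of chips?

Each of the 7 flavors has its own threshold; avoid all of them simultaneously.
The worst case stops just short of every target: 25 jalapeño, 15 sour-cream, 33 cheddar, 32 salt-and-vinegar, 7 plain, 10 onion, 25 barbecue — 25 + 15 + 33 + 32 + 7 + 10 + 25 = 147 bags of chips.
One more bag of chips must push some flavor to its target, so 147 + 1 = 148.

148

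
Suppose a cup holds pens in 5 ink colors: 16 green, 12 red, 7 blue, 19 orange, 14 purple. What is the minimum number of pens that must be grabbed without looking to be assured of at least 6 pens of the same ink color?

The worst case takes 5 pens of each ink color without reaching 6 of any: 5 × 5 = 25.
The next pen must bring some ink color to 6, so 25 + 1 = 26.

26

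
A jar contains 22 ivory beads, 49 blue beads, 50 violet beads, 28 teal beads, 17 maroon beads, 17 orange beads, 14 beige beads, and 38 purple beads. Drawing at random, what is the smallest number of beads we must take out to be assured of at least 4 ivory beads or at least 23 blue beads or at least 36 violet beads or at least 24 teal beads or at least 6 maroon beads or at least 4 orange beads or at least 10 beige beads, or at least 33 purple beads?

The worst case stops just short of every target: 3 ivory, 22 blue, 35 violet, 23 teal, 5 maroon, 3 orange, 9 beige, 32 purple — 3 + 22 + 35 + 23 + 5 + 3 + 9 + 32 = 132 beads.
One more bead must push some color to its target, so 132 + 1 = 133.

133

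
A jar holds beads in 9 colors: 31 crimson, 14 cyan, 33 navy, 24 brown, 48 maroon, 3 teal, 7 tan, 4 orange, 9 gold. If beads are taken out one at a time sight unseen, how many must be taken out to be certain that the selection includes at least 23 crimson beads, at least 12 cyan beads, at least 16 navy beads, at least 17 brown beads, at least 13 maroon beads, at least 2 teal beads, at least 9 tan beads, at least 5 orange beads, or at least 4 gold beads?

Each of the 9 colors has its own threshold; avoid all of them simultaneously.
The worst case stops just short of every target: 22 crimson, 11 cyan, 15 navy, 16 brown, 12 maroon, 1 teal, all 7 tan, 4 orange, 3 gold — 22 + 11 + 15 + 16 + 12 + 1 + 7 + 4 + 3 = 91 beads.
One more bead must push some color to its target, so 91 + 1 = 92.

92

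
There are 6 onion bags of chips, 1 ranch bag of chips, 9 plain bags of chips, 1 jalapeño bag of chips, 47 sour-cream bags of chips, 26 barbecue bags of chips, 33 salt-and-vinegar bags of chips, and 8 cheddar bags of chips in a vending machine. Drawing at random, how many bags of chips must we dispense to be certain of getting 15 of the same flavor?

Treat the 8 flavors as pigeonholes.
In the worst case we take at most 14 of each flavor, but all 6 onion, all 1 ranch, all 9 plain, all 1 jalapeño, and all 8 cheddar (fewer than 14), giving 6 + 1 + 9 + 1 + 14 + 14 + 14 + 8 = 67.
One more bag of chips then forces some flavor to 15, so 67 + 1 = 68.

68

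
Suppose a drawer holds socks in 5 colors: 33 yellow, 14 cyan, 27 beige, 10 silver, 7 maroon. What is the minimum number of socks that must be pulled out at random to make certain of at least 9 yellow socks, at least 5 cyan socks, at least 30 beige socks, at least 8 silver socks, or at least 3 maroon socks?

Each of the 5 colors has its own threshold; avoid all of them simultaneously.
The worst case stops just short of every target: 8 yellow, 4 cyan, all 27 beige, 7 silver, 2 maroon — 8 + 4 + 27 + 7 + 2 = 48 socks.
One more sock must push some color to its target, so 48 + 1 = 49.

49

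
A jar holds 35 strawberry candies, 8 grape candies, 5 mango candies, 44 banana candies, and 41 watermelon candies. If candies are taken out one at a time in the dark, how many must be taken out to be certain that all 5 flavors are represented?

129

The hardest flavor to obtain is mango: we could draw every other candy first — 133 − 5 = 128 candies — without a single mango one.
The next draw must be mango, so 128 + 1 = 129.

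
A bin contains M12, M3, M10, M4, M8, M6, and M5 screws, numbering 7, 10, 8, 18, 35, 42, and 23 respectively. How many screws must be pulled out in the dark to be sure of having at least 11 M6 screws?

112

The worst case draws every non-M6 screw first: 7 + 10 + 8 + 18 + 35 + 23 = 101.
The next 11 draws are then forced to be M6, giving 101 + 11 = 112.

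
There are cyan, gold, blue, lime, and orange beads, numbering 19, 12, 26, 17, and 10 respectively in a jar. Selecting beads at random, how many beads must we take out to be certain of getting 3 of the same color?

11

Treat the 5 colors as pigeonholes.
The worst case takes 2 beads of each color without reaching 3 of any: 5 × 2 = 10.
The next bead must bring some color to 3, so 10 + 1 = 11.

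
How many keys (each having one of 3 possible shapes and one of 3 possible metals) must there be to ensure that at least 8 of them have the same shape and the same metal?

64

There are 3 × 3 = 9 (shape, metal) combinations acting as pigeonholes.
With 9 × 7 = 63 keys we could place exactly 7 in each, with no (shape, metal) pair reaching 8.
One more forces some (shape, metal) pair to hold 8, so 63 + 1 = 64.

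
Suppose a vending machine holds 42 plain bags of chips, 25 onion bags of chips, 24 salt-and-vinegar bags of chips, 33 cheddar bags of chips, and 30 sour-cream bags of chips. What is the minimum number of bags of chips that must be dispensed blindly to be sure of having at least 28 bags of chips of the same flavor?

In the worst case we take at most 27 of each flavor, but all 25 onion and all 24 salt-and-vinegar (fewer than 27), giving 27 + 25 + 24 + 27 + 27 = 130.
One more bag of chips then forces some flavor to 28, so 130 + 1 = 131.

131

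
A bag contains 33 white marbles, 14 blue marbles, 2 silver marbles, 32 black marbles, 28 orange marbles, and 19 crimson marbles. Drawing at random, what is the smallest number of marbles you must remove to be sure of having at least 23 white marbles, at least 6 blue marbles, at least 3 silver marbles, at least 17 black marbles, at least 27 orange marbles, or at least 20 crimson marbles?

91

Each of the 6 colors has its own threshold; avoid all of them simultaneously.
The worst case stops just short of every target: 22 white, 5 blue, 2 silver, 16 black, 26 orange, 19 crimson — 22 + 5 + 2 + 16 + 26 + 19 = 90 marbles.
One more marble must push some color to its target, so 90 + 1 = 91.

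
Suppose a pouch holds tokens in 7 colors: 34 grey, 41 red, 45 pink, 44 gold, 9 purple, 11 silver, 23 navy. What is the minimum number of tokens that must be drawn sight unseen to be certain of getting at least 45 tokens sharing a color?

Treat the 7 colors as pigeonholes.
In the worst case we take at most 44 of each color, but all 34 grey, all 41 red, all 9 purple, all 11 silver, and all 23 navy (fewer than 44), giving 34 + 41 + 44 + 44 + 9 + 11 + 23 = 206.
One more token then forces some color to 45, so 206 + 1 = 207.

207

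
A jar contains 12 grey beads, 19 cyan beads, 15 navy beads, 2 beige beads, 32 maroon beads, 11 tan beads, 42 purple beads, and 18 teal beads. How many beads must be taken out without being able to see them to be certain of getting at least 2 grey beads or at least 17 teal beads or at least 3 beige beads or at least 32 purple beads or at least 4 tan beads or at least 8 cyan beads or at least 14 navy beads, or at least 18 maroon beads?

The worst case stops just short of every target: 1 grey, 7 cyan, 13 navy, 2 beige, 17 maroon, 3 tan, 31 purple, 16 teal — 1 + 7 + 13 + 2 + 17 + 3 + 31 + 16 = 90 beads.
One more bead must push some color to its target, so 90 + 1 = 91.

91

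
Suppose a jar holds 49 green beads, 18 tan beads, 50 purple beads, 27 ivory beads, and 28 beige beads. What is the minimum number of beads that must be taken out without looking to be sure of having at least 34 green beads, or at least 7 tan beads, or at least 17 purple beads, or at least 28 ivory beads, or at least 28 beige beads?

110

Each of the 5 colors has its own threshold; avoid all of them simultaneously.
The worst case stops just short of every target: 33 green, 6 tan, 16 purple, 27 ivory, 27 beige — 33 + 6 + 16 + 27 + 27 = 109 beads.
One more bead must push some color to its target, so 109 + 1 = 110.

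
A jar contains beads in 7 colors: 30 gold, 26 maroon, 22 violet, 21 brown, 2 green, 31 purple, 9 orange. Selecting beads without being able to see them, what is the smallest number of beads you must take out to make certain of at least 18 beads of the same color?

In the worst case we take at most 17 of each color, but all 2 green and all 9 orange (fewer than 17), giving 17 + 17 + 17 + 17 + 2 + 17 + 9 = 96.
One more bead then forces some color to 18, so 96 + 1 = 97.

97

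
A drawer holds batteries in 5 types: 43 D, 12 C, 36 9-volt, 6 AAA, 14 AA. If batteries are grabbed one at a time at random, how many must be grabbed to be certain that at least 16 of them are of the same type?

63

Treat the 5 types as pigeonholes.
In the worst case we take at most 15 of each type, but all 12 C, all 6 AAA, and all 14 AA (fewer than 15), giving 15 + 12 + 15 + 6 + 14 = 62.
One more battery then forces some type to 16, so 62 + 1 = 63.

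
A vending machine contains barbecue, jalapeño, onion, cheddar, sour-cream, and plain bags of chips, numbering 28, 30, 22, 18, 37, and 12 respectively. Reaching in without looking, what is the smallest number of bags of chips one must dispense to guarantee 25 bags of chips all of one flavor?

125

Treat the 6 flavors as pigeonholes.
In the worst case we take at most 24 of each flavor, but all 22 onion, all 18 cheddar, and all 12 plain (fewer than 24), giving 24 + 24 + 22 + 18 + 24 + 12 = 124.
One more bag of chips then forces some flavor to 25, so 124 + 1 = 125.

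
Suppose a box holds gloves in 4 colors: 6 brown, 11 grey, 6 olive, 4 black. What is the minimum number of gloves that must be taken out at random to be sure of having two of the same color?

5

Treat the 4 colors as pigeonholes.
The worst case takes 1 glove of each color without reaching 2 of any: 4 × 1 = 4.
The next glove must bring some color to 2, so 4 + 1 = 5.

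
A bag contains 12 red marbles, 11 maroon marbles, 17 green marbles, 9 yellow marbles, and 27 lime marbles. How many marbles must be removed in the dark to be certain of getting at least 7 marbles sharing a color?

31

The worst case takes 6 marbles of each color without reaching 7 of any: 5 × 6 = 30.
The next marble must bring some color to 7, so 30 + 1 = 31.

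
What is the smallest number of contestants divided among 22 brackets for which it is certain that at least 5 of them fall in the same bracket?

There are 22 brackets acting as pigeonholes.
With 22 × 4 = 88 contestants we could place exactly 4 in each, with no class reaching 5.
One more forces some class to hold 5, so 88 + 1 = 89.

89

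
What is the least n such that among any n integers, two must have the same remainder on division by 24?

Use the pigeonhole principle on residue classes: two integers differ by a multiple of 24 exactly when they share a remainder mod 24.
There are 24 residue classes mod 24, so 24 integers can all lie in distinct classes.
One more integer must repeat a residue, giving a difference divisible by 24. So n = 24 + 1 = 25.

25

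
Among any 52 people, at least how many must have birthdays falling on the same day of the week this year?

8

If each of the 7 days of the week held at most 7, the total would be at most 7 × 7 = 49 < 52, a contradiction.
So at least one holds ⌈52/7⌉ = 8.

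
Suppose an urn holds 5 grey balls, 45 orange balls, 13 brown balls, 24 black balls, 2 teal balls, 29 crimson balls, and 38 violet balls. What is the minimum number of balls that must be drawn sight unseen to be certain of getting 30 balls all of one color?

In the worst case we take at most 29 of each color, but all 5 grey, all 13 brown, all 24 black, and all 2 teal (fewer than 29), giving 5 + 29 + 13 + 24 + 2 + 29 + 29 = 131.
One more ball then forces some color to 30, so 131 + 1 = 132.

132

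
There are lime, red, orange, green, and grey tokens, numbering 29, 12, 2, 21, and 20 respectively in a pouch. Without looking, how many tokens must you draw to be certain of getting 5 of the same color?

19

In the worst case we take at most 4 of each color, but all 2 orange (fewer than 4), giving 4 + 4 + 2 + 4 + 4 = 18.
One more token then forces some color to 5, so 18 + 1 = 19.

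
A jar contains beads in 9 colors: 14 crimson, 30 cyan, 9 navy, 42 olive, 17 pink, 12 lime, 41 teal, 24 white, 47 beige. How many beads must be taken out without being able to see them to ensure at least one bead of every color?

228

The hardest color to obtain is navy: we could draw every other bead first — 236 − 9 = 227 beads — without a single navy one.
The next draw must be navy, so 227 + 1 = 228.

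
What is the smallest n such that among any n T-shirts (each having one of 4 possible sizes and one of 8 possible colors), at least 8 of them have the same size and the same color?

There are 4 × 8 = 32 (size, color) combinations acting as pigeonholes.
With 32 × 7 = 224 T-shirts we could place exactly 7 in each, with no (size, color) pair reaching 8.
One more forces some (size, color) pair to hold 8, so 224 + 1 = 225.

225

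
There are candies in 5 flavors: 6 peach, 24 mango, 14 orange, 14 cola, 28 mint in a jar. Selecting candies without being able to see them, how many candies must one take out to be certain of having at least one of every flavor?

The hardest flavor to obtain is peach: we could draw every other candy first — 86 − 6 = 80 candies — without a single peach one.
The next draw must be peach, so 80 + 1 = 81.

81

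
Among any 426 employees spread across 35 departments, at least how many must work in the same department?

If each of the 35 departments held at most 12, the total would be at most 35 × 12 = 420 < 426, a contradiction.
So at least one holds ⌈426/35⌉ = 13.

13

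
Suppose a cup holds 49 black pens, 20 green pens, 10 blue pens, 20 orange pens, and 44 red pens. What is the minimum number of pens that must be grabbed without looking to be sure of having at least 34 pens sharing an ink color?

In the worst case we take at most 33 of each ink color, but all 20 green, all 10 blue, and all 20 orange (fewer than 33), giving 33 + 20 + 10 + 20 + 33 = 116.
One more pen then forces some ink color to 34, so 116 + 1 = 117.

117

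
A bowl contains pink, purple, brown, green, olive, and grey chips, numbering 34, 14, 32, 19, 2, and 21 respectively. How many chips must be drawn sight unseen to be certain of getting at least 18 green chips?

121

To avoid green chips as long as possible, exhaust the other 5 colors first.
The worst case draws every non-green chip first: 34 + 14 + 32 + 2 + 21 = 103.
The next 18 draws are then forced to be green, giving 103 + 18 = 121.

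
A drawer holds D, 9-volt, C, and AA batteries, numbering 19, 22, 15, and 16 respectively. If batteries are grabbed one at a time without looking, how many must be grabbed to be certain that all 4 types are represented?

The hardest type to obtain is C: we could draw every other battery first — 72 − 15 = 57 batteries — without a single C one.
The next draw must be C, so 57 + 1 = 58.

58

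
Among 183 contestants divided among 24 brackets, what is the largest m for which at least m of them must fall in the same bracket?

8

If each of the 24 brackets held at most 7, the total would be at most 24 × 7 = 168 < 183, a contradiction.
So at least one holds ⌈183/24⌉ = 8.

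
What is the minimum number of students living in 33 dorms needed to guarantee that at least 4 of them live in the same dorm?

There are 33 dorms acting as pigeonholes.
With 33 × 3 = 99 students we could place exactly 3 in each, with no class reaching 4.
One more forces some class to hold 4, so 99 + 1 = 100.

100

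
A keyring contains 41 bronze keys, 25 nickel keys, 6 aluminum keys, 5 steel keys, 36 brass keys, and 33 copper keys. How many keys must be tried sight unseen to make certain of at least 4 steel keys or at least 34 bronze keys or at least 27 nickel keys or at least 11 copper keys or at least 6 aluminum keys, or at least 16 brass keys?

92

The worst case stops just short of every target: 33 bronze, all 25 nickel, 5 aluminum, 3 steel, 15 brass, 10 copper — 33 + 25 + 5 + 3 + 15 + 10 = 91 keys.
One more key must push some type to its target, so 91 + 1 = 92.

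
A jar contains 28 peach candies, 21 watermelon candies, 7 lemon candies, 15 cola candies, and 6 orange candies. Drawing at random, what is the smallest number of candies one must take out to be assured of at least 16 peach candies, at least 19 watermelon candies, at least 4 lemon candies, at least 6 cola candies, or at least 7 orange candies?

Each of the 5 flavors has its own threshold; avoid all of them simultaneously.
The worst case stops just short of every target: 15 peach, 18 watermelon, 3 lemon, 5 cola, 6 orange — 15 + 18 + 3 + 5 + 6 = 47 candies.
One more candy must push some flavor to its target, so 47 + 1 = 48.

48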